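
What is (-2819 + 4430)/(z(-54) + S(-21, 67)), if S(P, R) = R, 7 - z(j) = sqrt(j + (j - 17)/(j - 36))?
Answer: 10729260/497629 + 4833*I*sqrt(47890)/497629 ≈ 21.561 + 2.1254*I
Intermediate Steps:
z(j) = 7 - sqrt(j + (-17 + j)/(-36 + j)) (z(j) = 7 - sqrt(j + (j - 17)/(j - 36)) = 7 - sqrt(j + (-17 + j)/(-36 + j)))
(-2819 + 4430)/(z(-54) + S(-21, 67)) = (-2819 + 4430)/((7 - sqrt((-17 - 54 - 54*(-36 - 54))/(-36 - 54))) + 67) = 1611/((7 - sqrt((-17 - 54 - 54*(-90))/(-90))) + 67) = 1611/((7 - sqrt(-(-17 - 54 + 4860)/90)) + 67) = 1611/((7 - sqrt(-1/90*4789)) + 67) = 1611/((7 - sqrt(-4789/90)) + 67) = 1611/((7 - I*sqrt(47890)/30) + 67) = 1611/(74 - I*sqrt(47890)/30)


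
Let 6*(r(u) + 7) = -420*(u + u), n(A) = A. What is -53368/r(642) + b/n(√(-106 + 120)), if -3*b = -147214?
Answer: 7624/12841 + 73607*√14/21 ≈ 13115.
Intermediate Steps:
b = 147214/3 (b = -⅓*(-147214) = 147214/3 ≈ 49071.)
r(u) = -7 - 140*u (r(u) = -7 + (-420*(u + u))/6 = -7 + (-840*u)/6 = -7 - 140*u)
-53368/r(642) + b/n(√(-106 + 120)) = -53368/(-7 - 140*642) + 147214/(3*(√(-106 + 120))) = -53368/(-7 - 89880) + 147214/(3*(√14)) = -53368/(-89887) + 147214*(√14/14)/3 = -53368*(-1/89887) + 73607*√14/21 = 7624/12841 + 73607*√14/21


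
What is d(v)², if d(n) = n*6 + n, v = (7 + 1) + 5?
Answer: 8281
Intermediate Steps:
v = 13 (v = 8 + 5 = 13)
d(n) = 7*n (d(n) = 6*n + n = 7*n)
d(v)² = (7*13)² = 91² = 8281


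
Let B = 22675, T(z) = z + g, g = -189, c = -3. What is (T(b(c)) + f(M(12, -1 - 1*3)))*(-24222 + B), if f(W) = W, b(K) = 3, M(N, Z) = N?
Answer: 269178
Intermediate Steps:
T(z) = -189 + z (T(z) = z - 189 = -189 + z)
(T(b(c)) + f(M(12, -1 - 1*3)))*(-24222 + B) = ((-189 + 3) + 12)*(-24222 + 22675) = (-186 + 12)*(-1547) = -174*(-1547) = 269178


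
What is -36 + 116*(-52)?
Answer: -6068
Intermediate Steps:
-36 + 116*(-52) = -36 - 6032 = -6068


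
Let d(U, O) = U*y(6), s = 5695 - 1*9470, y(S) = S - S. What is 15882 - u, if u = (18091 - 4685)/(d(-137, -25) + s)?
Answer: 59967956/3775 ≈ 15886.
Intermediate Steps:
y(S) = 0
s = -3775 (s = 5695 - 9470 = -3775)
d(U, O) = 0 (d(U, O) = U*0 = 0)
u = -13406/3775 (u = (18091 - 4685)/(0 - 3775) = 13406/(-3775) = 13406*(-1/3775) = -13406/3775 ≈ -3.5513)
15882 - u = 15882 - 1*(-13406/3775) = 15882 + 13406/3775 = 59967956/3775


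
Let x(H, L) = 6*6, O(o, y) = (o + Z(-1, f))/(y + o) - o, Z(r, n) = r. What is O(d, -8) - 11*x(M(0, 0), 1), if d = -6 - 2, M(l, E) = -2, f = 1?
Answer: -6199/16 ≈ -387.44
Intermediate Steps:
d = -8
O(o, y) = -o + (-1 + o)/(o + y) (O(o, y) = (o - 1)/(y + o) - o = (-1 + o)/(o + y) - o = -o + (-1 + o)/(o + y))
x(H, L) = 36
O(d, -8) - 11*x(M(0, 0), 1) = (-1 - 8 - 1*(-8)**2 - 1*(-8)*(-8))/(-8 - 8) - 11*36 = (-1 - 8 - 1*64 - 64)/(-16) - 396 = -(-1 - 8 - 64 - 64)/16 - 396 = -1/16*(-137) - 396 = 137/16 - 396 = -6199/16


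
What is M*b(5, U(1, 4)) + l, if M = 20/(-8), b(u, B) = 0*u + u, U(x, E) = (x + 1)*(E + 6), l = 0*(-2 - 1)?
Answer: -25/2 ≈ -12.500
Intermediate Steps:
l = 0 (l = 0*(-3) = 0)
U(x, E) = (1 + x)*(6 + E)
b(u, B) = u (b(u, B) = 0 + u = u)
M = -5/2 (M = 20*(-⅛) = -5/2 ≈ -2.5000)
M*b(5, U(1, 4)) + l = -5/2*5 + 0 = -25/2 + 0 = -25/2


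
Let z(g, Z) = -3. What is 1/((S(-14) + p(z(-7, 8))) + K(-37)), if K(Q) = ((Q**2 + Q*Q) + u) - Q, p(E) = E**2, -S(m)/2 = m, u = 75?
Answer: 1/2887 ≈ 0.00034638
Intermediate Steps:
S(m) = -2*m
K(Q) = 75 - Q + 2*Q**2 (K(Q) = ((Q**2 + Q*Q) + 75) - Q = ((Q**2 + Q**2) + 75) - Q = (2*Q**2 + 75) - Q = (75 + 2*Q**2) - Q = 75 - Q + 2*Q**2)
1/((S(-14) + p(z(-7, 8))) + K(-37)) = 1/((-2*(-14) + (-3)**2) + (75 - 1*(-37) + 2*(-37)**2)) = 1/((28 + 9) + (75 + 37 + 2*1369)) = 1/(37 + (75 + 37 + 2738)) = 1/(37 + 2850) = 1/2887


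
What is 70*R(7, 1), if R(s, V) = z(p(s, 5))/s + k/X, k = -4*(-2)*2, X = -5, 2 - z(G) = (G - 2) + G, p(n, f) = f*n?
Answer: -884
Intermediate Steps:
z(G) = 4 - 2*G (z(G) = 2 - ((G - 2) + G) = 2 - ((-2 + G) + G) = 2 - (-2 + 2*G) = 2 + (2 - 2*G) = 4 - 2*G)
k = 16 (k = 8*2 = 16)
R(s, V) = -16/5 + (4 - 10*s)/s (R(s, V) = (4 - 10*s)/s + 16/(-5) = (4 - 10*s)/s + 16*(-⅕) = (4 - 10*s)/s - 16/5 = -16/5 + (4 - 10*s)/s)
70*R(7, 1) = 70*(-66/5 + 4/7) = 70*(-442/35) = -884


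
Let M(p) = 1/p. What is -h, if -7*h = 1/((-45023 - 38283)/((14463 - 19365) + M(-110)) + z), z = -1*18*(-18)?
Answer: 539221/1287098848 ≈ 0.00041894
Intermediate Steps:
z = 324 (z = -18*(-18) = 324)
h = -539221/1287098848 (h = -1/(7*((-45023 - 38283)/((14463 - 19365) + 1/(-110)) + 324)) = -1/(7*(-83306/(-4902 - 1/110) + 324)) = -1/(7*(-83306/(-539221/110) + 324)) = -1/(7*(-83306*(-110/539221) + 324)) = -1/(7*(9163660/539221 + 324)) = -1/(7*183871264/539221) = -1/7*539221/183871264 = -539221/1287098848 ≈ -0.00041894)
-h = -1*(-539221/1287098848) = 539221/1287098848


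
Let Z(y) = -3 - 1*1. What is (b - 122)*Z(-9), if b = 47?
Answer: 300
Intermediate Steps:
Z(y) = -4 (Z(y) = -3 - 1 = -4)
(b - 122)*Z(-9) = (47 - 122)*(-4) = -75*(-4) = 300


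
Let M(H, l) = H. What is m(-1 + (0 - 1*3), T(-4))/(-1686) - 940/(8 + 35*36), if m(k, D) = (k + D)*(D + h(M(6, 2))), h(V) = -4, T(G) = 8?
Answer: -200641/267231 ≈ -0.75081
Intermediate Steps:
m(k, D) = (-4 + D)*(D + k) (m(k, D) = (k + D)*(D - 4) = (D + k)*(-4 + D) = (-4 + D)*(D + k))
m(-1 + (0 - 1*3), T(-4))/(-1686) - 940/(8 + 35*36) = (8² - 4*8 - 4*(-1 + (0 - 1*3)) + 8*(-1 + (0 - 1*3)))/(-1686) - 940/(8 + 35*36) = (64 - 32 - 4*(-1 + (0 - 3)) + 8*(-1 + (0 - 3)))*(-1/1686) - 940/(8 + 1260) = (64 - 32 - 4*(-1 - 3) + 8*(-1 - 3))*(-1/1686) - 940/1268 = (64 - 32 - 4*(-4) + 8*(-4))*(-1/1686) - 940*1/1268 = (64 - 32 + 16 - 32)*(-1/1686) - 235/317 = 16*(-1/1686) - 235/317 = -8/843 - 235/317 = -200641/267231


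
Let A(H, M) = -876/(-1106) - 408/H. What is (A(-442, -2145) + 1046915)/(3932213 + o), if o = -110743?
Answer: 1505256853/5494509566 ≈ 0.27396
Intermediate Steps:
A(H, M) = 438/553 - 408/H (A(H, M) = -876*(-1/1106) - 408/H = 438/553 - 408/H)
(A(-442, -2145) + 1046915)/(3932213 + o) = ((438/553 - 408/(-442)) + 1046915)/(3932213 - 110743) = ((438/553 - 408*(-1/442)) + 1046915)/3821470 = ((438/553 + 12/13) + 1046915)*(1/3821470) = (12330/7189 + 1046915)*(1/3821470) = (7526284265/7189)*(1/3821470) = 1505256853/5494509566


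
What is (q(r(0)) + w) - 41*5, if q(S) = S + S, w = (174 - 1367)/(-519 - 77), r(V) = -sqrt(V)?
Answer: -120987/596 ≈ -203.00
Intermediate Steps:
w = 1193/596 (w = -1193/(-596) = -1193*(-1/596) = 1193/596 ≈ 2.0017)
q(S) = 2*S
(q(r(0)) + w) - 41*5 = (2*(-sqrt(0)) + 1193/596) - 41*5 = (2*(-1*0) + 1193/596) - 205 = (2*0 + 1193/596) - 205 = (0 + 1193/596) - 205 = 1193/596 - 205 = -120987/596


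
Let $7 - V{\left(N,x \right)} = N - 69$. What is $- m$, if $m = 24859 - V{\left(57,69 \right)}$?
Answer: $-24840$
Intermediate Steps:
$V{\left(N,x \right)} = 76 - N$ ($V{\left(N,x \right)} = 7 - \left(N - 69\right) = 7 - \left(-69 + N\right) = 76 - N$)
$m = 24840$ ($m = 24859 - \left(76 - 57\right) = 24859 - 19 = 24840$)
$- m = \left(-1\right) 24840 = -24840$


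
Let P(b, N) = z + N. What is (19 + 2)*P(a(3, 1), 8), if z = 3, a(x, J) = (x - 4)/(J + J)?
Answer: 231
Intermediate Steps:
a(x, J) = (-4 + x)/(2*J) (a(x, J) = (-4 + x)/((2*J)) = (-4 + x)*(1/(2*J)) = (-4 + x)/(2*J))
P(b, N) = 3 + N
(19 + 2)*P(a(3, 1), 8) = (19 + 2)*(3 + 8) = 21*11 = 231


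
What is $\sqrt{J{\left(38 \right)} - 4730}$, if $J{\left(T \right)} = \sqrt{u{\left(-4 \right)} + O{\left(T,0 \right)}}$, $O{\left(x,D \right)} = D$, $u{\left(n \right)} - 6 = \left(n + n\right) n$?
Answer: $\sqrt{-4730 + \sqrt{38}} \approx 68.73 i$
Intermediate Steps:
$u{\left(n \right)} = 6 + 2 n^{2}$ ($u{\left(n \right)} = 6 + \left(n + n\right) n = 6 + 2 n n = 6 + 2 n^{2}$)
$J{\left(T \right)} = \sqrt{38}$ ($J{\left(T \right)} = \sqrt{\left(6 + 2 \left(-4\right)^{2}\right) + 0} = \sqrt{\left(6 + 2 \cdot 16\right) + 0} = \sqrt{\left(6 + 32\right) + 0} = \sqrt{38 + 0} = \sqrt{38}$)
$\sqrt{J{\left(38 \right)} - 4730} = \sqrt{\sqrt{38} - 4730} = \sqrt{-4730 + \sqrt{38}}$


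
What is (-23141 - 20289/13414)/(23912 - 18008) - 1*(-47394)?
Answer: 3753116923201/79196256 ≈ 47390.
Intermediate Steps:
(-23141 - 20289/13414)/(23912 - 18008) - 1*(-47394) = (-23141 - 20289*1/13414)/5904 + 47394 = (-23141 - 20289/13414)*(1/5904) + 47394 = -310433663/13414*1/5904 + 47394 = -310433663/79196256 + 47394 = 3753116923201/79196256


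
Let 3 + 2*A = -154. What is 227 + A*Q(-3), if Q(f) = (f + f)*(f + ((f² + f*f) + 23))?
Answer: 18125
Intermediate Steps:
A = -157/2 (A = -3/2 + (½)*(-154) = -3/2 - 77 = -157/2 ≈ -78.500)
Q(f) = 2*f*(23 + f + 2*f²) (Q(f) = (2*f)*(f + ((f² + f²) + 23)) = (2*f)*(f + (2*f² + 23)) = (2*f)*(f + (23 + 2*f²)) = (2*f)*(23 + f + 2*f²) = 2*f*(23 + f + 2*f²))
227 + A*Q(-3) = 227 - 157*(-3)*(23 - 3 + 2*(-3)²) = 227 - 157*(-3)*(23 - 3 + 2*9) = 227 - 157*(-3)*(23 - 3 + 18) = 227 - 157*(-3)*38 = 227 - 157/2*(-228) = 227 + 17898 = 18125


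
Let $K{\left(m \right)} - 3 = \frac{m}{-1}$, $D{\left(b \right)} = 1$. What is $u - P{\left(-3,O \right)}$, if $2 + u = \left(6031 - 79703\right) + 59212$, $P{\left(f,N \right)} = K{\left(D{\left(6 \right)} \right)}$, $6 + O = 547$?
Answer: $-14464$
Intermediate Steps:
$O = 541$ ($O = -6 + 547 = 541$)
$K{\left(m \right)} = 3 - m$ ($K{\left(m \right)} = 3 + \frac{m}{-1} = 3 + m \left(-1\right) = 3 - m$)
$P{\left(f,N \right)} = 2$ ($P{\left(f,N \right)} = 3 - 1 = 2$)
$u = -14462$ ($u = -2 + \left(\left(6031 - 79703\right) + 59212\right) = -2 + \left(-73672 + 59212\right) = -2 - 14460 = -14462$)
$u - P{\left(-3,O \right)} = -14462 - 2 = -14464$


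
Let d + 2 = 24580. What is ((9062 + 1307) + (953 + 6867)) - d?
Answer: -6389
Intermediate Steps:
d = 24578 (d = -2 + 24580 = 24578)
((9062 + 1307) + (953 + 6867)) - d = ((9062 + 1307) + (953 + 6867)) - 1*24578 = (10369 + 7820) - 24578 = 18189 - 24578 = -6389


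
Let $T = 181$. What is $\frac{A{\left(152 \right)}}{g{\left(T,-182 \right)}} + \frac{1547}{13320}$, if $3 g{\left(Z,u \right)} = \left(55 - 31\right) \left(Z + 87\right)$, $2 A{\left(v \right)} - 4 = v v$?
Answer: $\frac{9826003}{1784880} \approx 5.5051$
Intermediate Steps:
$A{\left(v \right)} = 2 + \frac{v^{2}}{2}$ ($A{\left(v \right)} = 2 + \frac{v v}{2} = 2 + \frac{v^{2}}{2}$)
$g{\left(Z,u \right)} = 696 + 8 Z$ ($g{\left(Z,u \right)} = \frac{\left(55 - 31\right) \left(Z + 87\right)}{3} = \frac{24 \left(87 + Z\right)}{3} = \frac{2088 + 24 Z}{3} = 696 + 8 Z$)
$\frac{A{\left(152 \right)}}{g{\left(T,-182 \right)}} + \frac{1547}{13320} = \frac{2 + \frac{152^{2}}{2}}{696 + 8 \cdot 181} + \frac{1547}{13320} = \frac{2 + \frac{1}{2} \cdot 23104}{696 + 1448} + 1547 \cdot \frac{1}{13320} = \frac{2 + 11552}{2144} + \frac{1547}{13320} = 11554 \cdot \frac{1}{2144} + \frac{1547}{13320} = \frac{5777}{1072} + \frac{1547}{13320} = \frac{9826003}{1784880}$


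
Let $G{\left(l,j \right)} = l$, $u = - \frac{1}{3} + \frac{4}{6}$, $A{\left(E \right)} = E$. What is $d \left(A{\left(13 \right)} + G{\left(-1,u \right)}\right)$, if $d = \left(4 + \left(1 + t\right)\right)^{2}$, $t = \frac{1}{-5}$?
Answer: $\frac{6912}{25} \approx 276.48$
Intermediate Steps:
$t = - \frac{1}{5} \approx -0.2$
$u = \frac{1}{3}$ ($u = \left(-1\right) \frac{1}{3} + 4 \cdot \frac{1}{6} = - \frac{1}{3} + \frac{2}{3} = \frac{1}{3} \approx 0.33333$)
$d = \frac{576}{25}$ ($d = \left(4 + \left(1 - \frac{1}{5}\right)\right)^{2} = \left(4 + \frac{4}{5}\right)^{2} = \left(\frac{24}{5}\right)^{2} = \frac{576}{25} \approx 23.04$)
$d \left(A{\left(13 \right)} + G{\left(-1,u \right)}\right) = \frac{576 \left(13 - 1\right)}{25} = \frac{576}{25} \cdot 12 = \frac{6912}{25}$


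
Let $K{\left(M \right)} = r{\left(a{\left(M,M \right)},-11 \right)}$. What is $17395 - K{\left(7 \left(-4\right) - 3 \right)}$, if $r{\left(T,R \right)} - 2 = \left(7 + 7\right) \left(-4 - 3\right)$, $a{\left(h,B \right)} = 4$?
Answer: $17491$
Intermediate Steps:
$r{\left(T,R \right)} = -96$ ($r{\left(T,R \right)} = 2 + \left(7 + 7\right) \left(-4 - 3\right) = 2 + 14 \left(-7\right) = 2 - 98 = -96$)
$K{\left(M \right)} = -96$
$17395 - K{\left(7 \left(-4\right) - 3 \right)} = 17395 - -96 = 17395 + 96 = 17491$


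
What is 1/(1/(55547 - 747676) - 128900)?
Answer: -692129/89215428101 ≈ -7.7579e-6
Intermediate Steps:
1/(1/(55547 - 747676) - 128900) = 1/(1/(-692129) - 128900) = 1/(-1/692129 - 128900) = 1/(-89215428101/692129) = -692129/89215428101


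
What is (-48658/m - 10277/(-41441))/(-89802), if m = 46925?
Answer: 1534187953/174630668702850 ≈ 8.7853e-6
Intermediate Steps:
(-48658/m - 10277/(-41441))/(-89802) = (-48658/46925 - 10277/(-41441))/(-89802) = (-48658*1/46925 - 10277*(-1/41441))*(-1/89802) = (-48658/46925 + 10277/41441)*(-1/89802) = -1534187953/1944618925*(-1/89802) = 1534187953/174630668702850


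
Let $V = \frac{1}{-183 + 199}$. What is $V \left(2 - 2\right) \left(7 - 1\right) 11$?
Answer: $0$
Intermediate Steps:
$V = \frac{1}{16} \approx 0.0625$
$V \left(2 - 2\right) \left(7 - 1\right) 11 = \frac{\left(2 - 2\right) \left(7 - 1\right) 11}{16} = \frac{0 \cdot 6 \cdot 11}{16} = \frac{0 \cdot 11}{16} = \frac{1}{16} \cdot 0 = 0$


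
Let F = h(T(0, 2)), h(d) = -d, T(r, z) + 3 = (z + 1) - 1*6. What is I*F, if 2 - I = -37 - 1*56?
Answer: 570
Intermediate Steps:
I = 95 (I = 2 - (-37 - 1*56) = 2 - (-37 - 56) = 2 - 1*(-93) = 2 + 93 = 95)
T(r, z) = -8 + z (T(r, z) = -3 + ((z + 1) - 1*6) = -3 + ((1 + z) - 6) = -3 + (-5 + z) = -8 + z)
F = 6 (F = -(-8 + 2) = -1*(-6) = 6)
I*F = 95*6 = 570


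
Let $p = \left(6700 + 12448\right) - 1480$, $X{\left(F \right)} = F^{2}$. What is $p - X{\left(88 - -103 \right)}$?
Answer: $-18813$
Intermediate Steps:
$p = 17668$ ($p = 19148 - 1480 = 17668$)
$p - X{\left(88 - -103 \right)} = 17668 - \left(88 - -103\right)^{2} = 17668 - \left(88 + 103\right)^{2} = 17668 - 191^{2} = 17668 - 36481 = -18813$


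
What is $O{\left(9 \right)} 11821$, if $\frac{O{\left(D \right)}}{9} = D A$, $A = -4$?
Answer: $-3830004$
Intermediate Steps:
$O{\left(D \right)} = - 36 D$ ($O{\left(D \right)} = 9 D \left(-4\right) = 9 \left(- 4 D\right) = - 36 D$)
$O{\left(9 \right)} 11821 = \left(-36\right) 9 \cdot 11821 = \left(-324\right) 11821 = -3830004$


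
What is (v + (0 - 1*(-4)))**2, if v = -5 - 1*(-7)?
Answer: 36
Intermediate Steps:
v = 2 (v = -5 + 7 = 2)
(v + (0 - 1*(-4)))**2 = (2 + (0 - 1*(-4)))**2 = (2 + (0 + 4))**2 = (2 + 4)**2 = 6**2 = 36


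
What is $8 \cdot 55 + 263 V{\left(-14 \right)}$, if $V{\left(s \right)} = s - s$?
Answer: $440$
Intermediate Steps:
$V{\left(s \right)} = 0$
$8 \cdot 55 + 263 V{\left(-14 \right)} = 8 \cdot 55 + 263 \cdot 0 = 440 + 0 = 440$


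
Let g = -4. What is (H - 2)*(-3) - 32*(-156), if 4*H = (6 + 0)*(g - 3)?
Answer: 10059/2 ≈ 5029.5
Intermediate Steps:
H = -21/2 (H = ((6 + 0)*(-4 - 3))/4 = (6*(-7))/4 = (¼)*(-42) = -21/2 ≈ -10.500)
(H - 2)*(-3) - 32*(-156) = (-21/2 - 2)*(-3) - 32*(-156) = -25/2*(-3) + 4992 = 75/2 + 4992 = 10059/2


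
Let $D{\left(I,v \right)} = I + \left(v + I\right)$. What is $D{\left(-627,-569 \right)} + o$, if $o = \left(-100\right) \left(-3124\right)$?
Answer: $310577$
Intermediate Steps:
$D{\left(I,v \right)} = v + 2 I$ ($D{\left(I,v \right)} = I + \left(I + v\right) = v + 2 I$)
$o = 312400$
$D{\left(-627,-569 \right)} + o = \left(-569 + 2 \left(-627\right)\right) + 312400 = \left(-569 - 1254\right) + 312400 = -1823 + 312400 = 310577$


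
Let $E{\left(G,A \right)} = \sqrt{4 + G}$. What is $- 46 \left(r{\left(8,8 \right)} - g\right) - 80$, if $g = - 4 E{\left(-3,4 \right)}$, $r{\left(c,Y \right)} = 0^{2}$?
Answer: $-264$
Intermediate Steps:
$r{\left(c,Y \right)} = 0$
$g = -4$ ($g = - 4 \sqrt{4 - 3} = - 4 \sqrt{1} = \left(-4\right) 1 = -4$)
$- 46 \left(r{\left(8,8 \right)} - g\right) - 80 = - 46 \left(0 - -4\right) - 80 = - 46 \left(0 + 4\right) - 80 = \left(-46\right) 4 - 80 = -184 - 80 = -264$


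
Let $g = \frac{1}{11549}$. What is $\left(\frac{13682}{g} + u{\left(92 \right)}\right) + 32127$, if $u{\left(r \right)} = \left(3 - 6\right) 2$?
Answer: $158045539$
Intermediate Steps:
$g = \frac{1}{11549} \approx 8.6588 \cdot 10^{-5}$
$u{\left(r \right)} = -6$ ($u{\left(r \right)} = \left(-3\right) 2 = -6$)
$\left(\frac{13682}{g} + u{\left(92 \right)}\right) + 32127 = \left(13682 \frac{1}{\frac{1}{11549}} - 6\right) + 32127 = \left(13682 \cdot 11549 - 6\right) + 32127 = \left(158013418 - 6\right) + 32127 = 158013412 + 32127 = 158045539$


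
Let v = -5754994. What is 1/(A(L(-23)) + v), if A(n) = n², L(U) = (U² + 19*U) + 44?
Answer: -1/5736498 ≈ -1.7432e-7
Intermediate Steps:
L(U) = 44 + U² + 19*U
1/(A(L(-23)) + v) = 1/((44 + (-23)² + 19*(-23))² - 5754994) = 1/((44 + 529 - 437)² - 5754994) = 1/(136² - 5754994) = 1/(18496 - 5754994) = 1/(-5736498) = -1/5736498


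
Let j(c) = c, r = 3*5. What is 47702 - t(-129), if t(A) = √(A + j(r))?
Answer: 47702 - I*√114 ≈ 47702.0 - 10.677*I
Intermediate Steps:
r = 15
t(A) = √(15 + A) (t(A) = √(A + 15) = √(15 + A))
47702 - t(-129) = 47702 - √(15 - 129) = 47702 - √(-114) = 47702 - I*√114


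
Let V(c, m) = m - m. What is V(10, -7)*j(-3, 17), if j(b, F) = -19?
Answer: 0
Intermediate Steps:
V(c, m) = 0
V(10, -7)*j(-3, 17) = 0*(-19) = 0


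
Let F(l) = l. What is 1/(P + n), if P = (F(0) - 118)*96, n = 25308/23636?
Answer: -311/3522675 ≈ -8.8285e-5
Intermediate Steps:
n = 333/311 (n = 25308*(1/23636) = 333/311 ≈ 1.0707)
P = -11328 (P = (0 - 118)*96 = -118*96 = -11328)
1/(P + n) = 1/(-11328 + 333/311) = 1/(-3522675/311) = -311/3522675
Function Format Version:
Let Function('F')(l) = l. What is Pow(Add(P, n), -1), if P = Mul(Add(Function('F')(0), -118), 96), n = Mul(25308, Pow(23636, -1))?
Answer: Rational(-311, 3522675) ≈ -8.8285e-5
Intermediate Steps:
n = Rational(333, 311) (n = Mul(25308, Rational(1, 23636)) = Rational(333, 311) ≈ 1.0707)
P = -11328 (P = Mul(Add(0, -118), 96) = Mul(-118, 96) = -11328)
Pow(Add(P, n), -1) = Pow(Add(-11328, Rational(333, 311)), -1) = Pow(Rational(-3522675, 311), -1) = Rational(-311, 3522675)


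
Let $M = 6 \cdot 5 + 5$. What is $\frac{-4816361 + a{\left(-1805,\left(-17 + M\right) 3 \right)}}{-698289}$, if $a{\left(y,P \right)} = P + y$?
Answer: $\frac{4818112}{698289} \approx 6.8999$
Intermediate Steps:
$M = 35$ ($M = 30 + 5 = 35$)
$\frac{-4816361 + a{\left(-1805,\left(-17 + M\right) 3 \right)}}{-698289} = \frac{-4816361 - \left(1805 - \left(-17 + 35\right) 3\right)}{-698289} = \left(-4816361 + \left(18 \cdot 3 - 1805\right)\right) \left(- \frac{1}{698289}\right) = \left(-4816361 + \left(54 - 1805\right)\right) \left(- \frac{1}{698289}\right) = \left(-4816361 - 1751\right) \left(- \frac{1}{698289}\right) = \left(-4818112\right) \left(- \frac{1}{698289}\right) = \frac{4818112}{698289}$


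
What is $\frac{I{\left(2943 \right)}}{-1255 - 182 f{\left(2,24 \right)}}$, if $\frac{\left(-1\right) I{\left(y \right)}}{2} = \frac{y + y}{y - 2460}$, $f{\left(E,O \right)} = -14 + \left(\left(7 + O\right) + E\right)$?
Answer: $\frac{1308}{252931} \approx 0.0051714$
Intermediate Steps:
$f{\left(E,O \right)} = -7 + E + O$ ($f{\left(E,O \right)} = -14 + \left(7 + E + O\right) = -7 + E + O$)
$I{\left(y \right)} = - \frac{4 y}{-2460 + y}$ ($I{\left(y \right)} = - 2 \frac{y + y}{y - 2460} = - 2 \frac{2 y}{-2460 + y} = - \frac{4 y}{-2460 + y}$)
$\frac{I{\left(2943 \right)}}{-1255 - 182 f{\left(2,24 \right)}} = \frac{\left(-4\right) 2943 \frac{1}{-2460 + 2943}}{-1255 - 182 \left(-7 + 2 + 24\right)} = \frac{\left(-4\right) 2943 \cdot \frac{1}{483}}{-1255 - 3458} = - \frac{3924}{161 \left(-4713\right)} = \left(- \frac{3924}{161}\right) \left(- \frac{1}{4713}\right) = \frac{1308}{252931}$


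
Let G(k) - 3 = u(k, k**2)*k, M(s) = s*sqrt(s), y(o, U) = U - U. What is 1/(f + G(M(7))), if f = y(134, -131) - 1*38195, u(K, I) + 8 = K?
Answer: -5407/204646407 + 8*sqrt(7)/204646407 ≈ -2.6318e-5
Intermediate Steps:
y(o, U) = 0
u(K, I) = -8 + K
M(s) = s**(3/2)
G(k) = 3 + k*(-8 + k) (G(k) = 3 + (-8 + k)*k = 3 + k*(-8 + k))
f = -38195 (f = 0 - 1*38195 = 0 - 38195 = -38195)
1/(f + G(M(7))) = 1/(-38195 + (3 + 7**(3/2)*(-8 + 7**(3/2)))) = 1/(-38195 + (3 + (7*sqrt(7))*(-8 + 7*sqrt(7)))) = 1/(-38195 + (3 + 7*sqrt(7)*(-8 + 7*sqrt(7)))) = 1/(-38192 + 7*sqrt(7)*(-8 + 7*sqrt(7)))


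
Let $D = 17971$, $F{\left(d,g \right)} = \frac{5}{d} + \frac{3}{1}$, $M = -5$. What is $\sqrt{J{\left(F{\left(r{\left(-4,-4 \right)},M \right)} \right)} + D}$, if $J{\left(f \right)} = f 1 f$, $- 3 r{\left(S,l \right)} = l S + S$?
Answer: $\frac{\sqrt{287585}}{4} \approx 134.07$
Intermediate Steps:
$r{\left(S,l \right)} = - \frac{S}{3} - \frac{S l}{3}$ ($r{\left(S,l \right)} = - \frac{l S + S}{3} = - \frac{S l + S}{3} = - \frac{S + S l}{3} = - \frac{S}{3} - \frac{S l}{3}$)
$F{\left(d,g \right)} = 3 + \frac{5}{d}$ ($F{\left(d,g \right)} = \frac{5}{d} + 3 \cdot 1 = \frac{5}{d} + 3 = 3 + \frac{5}{d}$)
$J{\left(f \right)} = f^{2}$ ($J{\left(f \right)} = f f = f^{2}$)
$\sqrt{J{\left(F{\left(r{\left(-4,-4 \right)},M \right)} \right)} + D} = \sqrt{\left(3 + \frac{5}{\left(- \frac{1}{3}\right) \left(-4\right) \left(1 - 4\right)}\right)^{2} + 17971} = \sqrt{\left(3 + \frac{5}{\left(- \frac{1}{3}\right) \left(-4\right) \left(-3\right)}\right)^{2} + 17971} = \sqrt{\left(3 + \frac{5}{-4}\right)^{2} + 17971} = \sqrt{\left(3 + 5 \left(- \frac{1}{4}\right)\right)^{2} + 17971} = \sqrt{\left(3 - \frac{5}{4}\right)^{2} + 17971} = \sqrt{\left(\frac{7}{4}\right)^{2} + 17971} = \sqrt{\frac{49}{16} + 17971} = \sqrt{\frac{287585}{16}} = \frac{\sqrt{287585}}{4}$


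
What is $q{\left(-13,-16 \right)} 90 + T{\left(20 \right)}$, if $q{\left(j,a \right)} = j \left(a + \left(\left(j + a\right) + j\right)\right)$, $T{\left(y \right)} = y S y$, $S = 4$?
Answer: $69460$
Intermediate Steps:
$T{\left(y \right)} = 4 y^{2}$ ($T{\left(y \right)} = y 4 y = 4 y y = 4 y^{2}$)
$q{\left(j,a \right)} = j \left(2 a + 2 j\right)$ ($q{\left(j,a \right)} = j \left(a + \left(\left(a + j\right) + j\right)\right) = j \left(a + \left(a + 2 j\right)\right) = j \left(2 a + 2 j\right)$)
$q{\left(-13,-16 \right)} 90 + T{\left(20 \right)} = 2 \left(-13\right) \left(-16 - 13\right) 90 + 4 \cdot 20^{2} = 2 \left(-13\right) \left(-29\right) 90 + 4 \cdot 400 = 754 \cdot 90 + 1600 = 67860 + 1600 = 69460$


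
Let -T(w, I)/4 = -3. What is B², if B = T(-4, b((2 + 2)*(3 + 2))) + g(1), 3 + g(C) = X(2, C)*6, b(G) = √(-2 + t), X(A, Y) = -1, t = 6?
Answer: 9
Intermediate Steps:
b(G) = 2 (b(G) = √(-2 + 6) = √4 = 2)
T(w, I) = 12 (T(w, I) = -4*(-3) = 12)
g(C) = -9 (g(C) = -3 - 1*6 = -3 - 6 = -9)
B = 3 (B = 12 - 9 = 3)
B² = 3² = 9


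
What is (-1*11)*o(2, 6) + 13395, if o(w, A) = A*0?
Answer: 13395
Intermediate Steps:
o(w, A) = 0
(-1*11)*o(2, 6) + 13395 = -1*11*0 + 13395 = -11*0 + 13395 = 0 + 13395 = 13395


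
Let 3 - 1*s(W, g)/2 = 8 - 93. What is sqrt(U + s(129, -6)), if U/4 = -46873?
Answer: 2*I*sqrt(46829) ≈ 432.8*I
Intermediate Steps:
U = -187492 (U = 4*(-46873) = -187492)
s(W, g) = 176 (s(W, g) = 6 - 2*(8 - 93) = 6 - 2*(-85) = 6 + 170 = 176)
sqrt(U + s(129, -6)) = sqrt(-187492 + 176) = sqrt(-187316) = 2*I*sqrt(46829)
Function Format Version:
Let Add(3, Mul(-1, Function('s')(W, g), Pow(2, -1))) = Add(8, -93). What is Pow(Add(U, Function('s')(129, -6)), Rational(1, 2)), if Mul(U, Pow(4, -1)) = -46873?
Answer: Mul(2, I, Pow(46829, Rational(1, 2))) ≈ Mul(432.80, I)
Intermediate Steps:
U = -187492 (U = Mul(4, -46873) = -187492)
Function('s')(W, g) = 176 (Function('s')(W, g) = Add(6, Mul(-2, Add(8, -93))) = Add(6, Mul(-2, -85)) = Add(6, 170) = 176)
Pow(Add(U, Function('s')(129, -6)), Rational(1, 2)) = Pow(Add(-187492, 176), Rational(1, 2)) = Pow(-187316, Rational(1, 2)) = Mul(2, I, Pow(46829, Rational(1, 2)))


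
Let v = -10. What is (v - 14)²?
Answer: 576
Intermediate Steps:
(v - 14)² = (-10 - 14)² = (-24)² = 576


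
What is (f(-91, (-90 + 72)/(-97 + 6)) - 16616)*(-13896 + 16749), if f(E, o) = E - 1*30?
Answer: -47750661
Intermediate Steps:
f(E, o) = -30 + E (f(E, o) = E - 30 = -30 + E)
(f(-91, (-90 + 72)/(-97 + 6)) - 16616)*(-13896 + 16749) = ((-30 - 91) - 16616)*(-13896 + 16749) = (-121 - 16616)*2853 = -16737*2853 = -47750661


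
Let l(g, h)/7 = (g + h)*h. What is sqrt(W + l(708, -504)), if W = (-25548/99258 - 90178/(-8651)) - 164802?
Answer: I*sqrt(18115940390198573950058)/143113493 ≈ 940.48*I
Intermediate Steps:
l(g, h) = 7*h*(g + h) (l(g, h) = 7*((g + h)*h) = 7*(h*(g + h)) = 7*h*(g + h))
W = -23583934894690/143113493 (W = (-25548*1/99258 - 90178*(-1/8651)) - 164802 = (-4258/16543 + 90178/8651) - 164802 = 1454978696/143113493 - 164802 = -23583934894690/143113493 ≈ -1.6479e+5)
sqrt(W + l(708, -504)) = sqrt(-23583934894690/143113493 + 7*(-504)*(708 - 504)) = sqrt(-23583934894690/143113493 + 7*(-504)*204) = sqrt(-23583934894690/143113493 - 719712) = sqrt(-126584433168706/143113493) = I*sqrt(18115940390198573950058)/143113493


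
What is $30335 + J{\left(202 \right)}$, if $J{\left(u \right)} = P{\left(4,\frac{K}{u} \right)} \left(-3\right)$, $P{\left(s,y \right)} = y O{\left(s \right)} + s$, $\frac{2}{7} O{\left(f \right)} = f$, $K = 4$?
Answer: $\frac{3062539}{101} \approx 30322.0$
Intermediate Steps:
$O{\left(f \right)} = \frac{7 f}{2}$
$P{\left(s,y \right)} = s + \frac{7 s y}{2}$ ($P{\left(s,y \right)} = y \frac{7 s}{2} + s = \frac{7 s y}{2} + s = s + \frac{7 s y}{2}$)
$J{\left(u \right)} = -12 - \frac{168}{u}$ ($J{\left(u \right)} = \frac{1}{2} \cdot 4 \left(2 + 7 \frac{4}{u}\right) \left(-3\right) = \frac{1}{2} \cdot 4 \left(2 + \frac{28}{u}\right) \left(-3\right) = \left(4 + \frac{56}{u}\right) \left(-3\right) = -12 - \frac{168}{u}$)
$30335 + J{\left(202 \right)} = 30335 - \left(12 + \frac{168}{202}\right) = 30335 - \frac{1296}{101} = \frac{3062539}{101}$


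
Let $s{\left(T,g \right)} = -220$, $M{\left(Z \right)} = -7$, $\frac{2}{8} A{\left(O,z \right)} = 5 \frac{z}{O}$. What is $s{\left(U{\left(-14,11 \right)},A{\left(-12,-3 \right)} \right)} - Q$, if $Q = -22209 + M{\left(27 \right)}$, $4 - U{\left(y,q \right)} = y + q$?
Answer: $21996$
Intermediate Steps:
$A{\left(O,z \right)} = \frac{20 z}{O}$ ($A{\left(O,z \right)} = 4 \cdot 5 \frac{z}{O} = 4 \frac{5 z}{O} = \frac{20 z}{O}$)
$U{\left(y,q \right)} = 4 - q - y$ ($U{\left(y,q \right)} = 4 - \left(y + q\right) = 4 - \left(q + y\right) = 4 - q - y$)
$Q = -22216$ ($Q = -22209 - 7 = -22216$)
$s{\left(U{\left(-14,11 \right)},A{\left(-12,-3 \right)} \right)} - Q = -220 - -22216 = -220 + 22216 = 21996$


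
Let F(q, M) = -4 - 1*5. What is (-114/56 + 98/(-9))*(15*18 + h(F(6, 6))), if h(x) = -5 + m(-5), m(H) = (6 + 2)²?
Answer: -153079/36 ≈ -4252.2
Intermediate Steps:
F(q, M) = -9 (F(q, M) = -4 - 5 = -9)
m(H) = 64 (m(H) = 8² = 64)
h(x) = 59 (h(x) = -5 + 64 = 59)
(-114/56 + 98/(-9))*(15*18 + h(F(6, 6))) = (-114/56 + 98/(-9))*(15*18 + 59) = (-114*1/56 + 98*(-⅑))*(270 + 59) = (-57/28 - 98/9)*329 = -3257/252*329 = -153079/36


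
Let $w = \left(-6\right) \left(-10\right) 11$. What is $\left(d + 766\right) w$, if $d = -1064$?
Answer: $-196680$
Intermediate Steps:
$w = 660$ ($w = 60 \cdot 11 = 660$)
$\left(d + 766\right) w = \left(-1064 + 766\right) 660 = \left(-298\right) 660 = -196680$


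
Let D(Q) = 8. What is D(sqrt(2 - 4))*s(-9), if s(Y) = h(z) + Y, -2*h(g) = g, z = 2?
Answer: -80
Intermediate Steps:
h(g) = -g/2
s(Y) = -1 + Y (s(Y) = -1/2*2 + Y = -1 + Y)
D(sqrt(2 - 4))*s(-9) = 8*(-1 - 9) = 8*(-10) = -80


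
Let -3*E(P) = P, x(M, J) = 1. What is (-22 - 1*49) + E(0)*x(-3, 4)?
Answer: -71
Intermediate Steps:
E(P) = -P/3
(-22 - 1*49) + E(0)*x(-3, 4) = (-22 - 1*49) - ⅓*0*1 = (-22 - 49) + 0*1 = -71 + 0 = -71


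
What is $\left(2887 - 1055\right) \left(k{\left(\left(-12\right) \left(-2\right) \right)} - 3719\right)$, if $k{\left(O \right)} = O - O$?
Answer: $-6813208$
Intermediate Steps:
$k{\left(O \right)} = 0$
$\left(2887 - 1055\right) \left(k{\left(\left(-12\right) \left(-2\right) \right)} - 3719\right) = \left(2887 - 1055\right) \left(0 - 3719\right) = 1832 \left(-3719\right) = -6813208$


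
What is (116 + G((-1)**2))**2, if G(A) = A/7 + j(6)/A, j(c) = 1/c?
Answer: 23863225/1764 ≈ 13528.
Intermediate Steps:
G(A) = 1/(6*A) + A/7 (G(A) = A/7 + 1/(6*A) = 1/(6*A) + A/7)
(116 + G((-1)**2))**2 = (116 + (1/(6*((-1)**2)) + (1/7)*(-1)**2))**2 = (116 + ((1/6)/1 + (1/7)*1))**2 = (116 + ((1/6)*1 + 1/7))**2 = (116 + (1/6 + 1/7))**2 = (116 + 13/42)**2 = (4885/42)**2 = 23863225/1764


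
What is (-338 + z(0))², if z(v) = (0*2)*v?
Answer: 114244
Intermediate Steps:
z(v) = 0 (z(v) = 0*v = 0)
(-338 + z(0))² = (-338 + 0)² = (-338)² = 114244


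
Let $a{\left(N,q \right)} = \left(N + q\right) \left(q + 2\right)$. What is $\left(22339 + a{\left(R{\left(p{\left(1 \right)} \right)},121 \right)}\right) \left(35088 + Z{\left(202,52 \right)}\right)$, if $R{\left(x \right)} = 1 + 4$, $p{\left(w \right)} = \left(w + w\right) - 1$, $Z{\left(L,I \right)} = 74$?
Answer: $1330424594$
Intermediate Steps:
$p{\left(w \right)} = -1 + 2 w$ ($p{\left(w \right)} = 2 w - 1 = -1 + 2 w$)
$R{\left(x \right)} = 5$
$a{\left(N,q \right)} = \left(2 + q\right) \left(N + q\right)$ ($a{\left(N,q \right)} = \left(N + q\right) \left(2 + q\right) = \left(2 + q\right) \left(N + q\right)$)
$\left(22339 + a{\left(R{\left(p{\left(1 \right)} \right)},121 \right)}\right) \left(35088 + Z{\left(202,52 \right)}\right) = \left(22339 + \left(121^{2} + 2 \cdot 5 + 2 \cdot 121 + 5 \cdot 121\right)\right) \left(35088 + 74\right) = \left(22339 + \left(14641 + 10 + 242 + 605\right)\right) 35162 = \left(22339 + 15498\right) 35162 = 37837 \cdot 35162 = 1330424594$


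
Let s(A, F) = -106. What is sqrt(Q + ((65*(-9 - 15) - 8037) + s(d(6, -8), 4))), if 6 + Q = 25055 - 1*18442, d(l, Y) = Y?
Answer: 6*I*sqrt(86) ≈ 55.642*I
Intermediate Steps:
Q = 6607 (Q = -6 + (25055 - 1*18442) = -6 + (25055 - 18442) = -6 + 6613 = 6607)
sqrt(Q + ((65*(-9 - 15) - 8037) + s(d(6, -8), 4))) = sqrt(6607 + ((65*(-9 - 15) - 8037) - 106)) = sqrt(6607 + ((65*(-24) - 8037) - 106)) = sqrt(6607 + ((-1560 - 8037) - 106)) = sqrt(6607 + (-9597 - 106)) = sqrt(6607 - 9703) = sqrt(-3096) = 6*I*sqrt(86)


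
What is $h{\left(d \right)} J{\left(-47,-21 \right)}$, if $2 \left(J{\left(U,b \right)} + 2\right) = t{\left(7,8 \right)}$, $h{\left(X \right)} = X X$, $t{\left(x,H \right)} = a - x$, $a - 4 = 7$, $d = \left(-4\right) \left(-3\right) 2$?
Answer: $0$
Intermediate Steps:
$d = 24$ ($d = 12 \cdot 2 = 24$)
$a = 11$ ($a = 4 + 7 = 11$)
$t{\left(x,H \right)} = 11 - x$
$h{\left(X \right)} = X^{2}$
$J{\left(U,b \right)} = 0$ ($J{\left(U,b \right)} = -2 + \frac{11 - 7}{2} = -2 + \frac{1}{2} \cdot 4 = -2 + 2 = 0$)
$h{\left(d \right)} J{\left(-47,-21 \right)} = 24^{2} \cdot 0 = 576 \cdot 0 = 0$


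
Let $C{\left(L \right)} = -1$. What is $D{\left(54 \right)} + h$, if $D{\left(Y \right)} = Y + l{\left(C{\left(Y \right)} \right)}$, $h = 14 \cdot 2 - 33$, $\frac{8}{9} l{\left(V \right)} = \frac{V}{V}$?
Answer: $\frac{401}{8} \approx 50.125$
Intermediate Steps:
$l{\left(V \right)} = \frac{9}{8}$ ($l{\left(V \right)} = \frac{9 \frac{V}{V}}{8} = \frac{9}{8} \cdot 1 = \frac{9}{8}$)
$h = -5$ ($h = 28 - 33 = -5$)
$D{\left(Y \right)} = \frac{9}{8} + Y$ ($D{\left(Y \right)} = Y + \frac{9}{8} = \frac{9}{8} + Y$)
$D{\left(54 \right)} + h = \left(\frac{9}{8} + 54\right) - 5 = \frac{441}{8} - 5 = \frac{401}{8}$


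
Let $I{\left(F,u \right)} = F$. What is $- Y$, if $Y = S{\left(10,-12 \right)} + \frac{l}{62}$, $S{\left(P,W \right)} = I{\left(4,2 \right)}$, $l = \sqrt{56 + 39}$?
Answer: $-4 - \frac{\sqrt{95}}{62} \approx -4.1572$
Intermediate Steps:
$l = \sqrt{95} \approx 9.7468$
$S{\left(P,W \right)} = 4$
$Y = 4 + \frac{\sqrt{95}}{62} \approx 4.1572$
$- Y = - (4 + \frac{\sqrt{95}}{62}) = -4 - \frac{\sqrt{95}}{62}$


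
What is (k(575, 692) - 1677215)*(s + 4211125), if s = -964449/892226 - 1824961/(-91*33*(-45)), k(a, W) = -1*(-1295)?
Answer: -28364254820939665270936/4019032017 ≈ -7.0575e+12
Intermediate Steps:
k(a, W) = 1295
s = -1758608468801/120570960510 (s = -964449*1/892226 - 1824961/((-3003*(-45))) = -964449/892226 - 1824961/135135 = -1758608468801/120570960510 ≈ -14.586)
(k(575, 692) - 1677215)*(s + 4211125) = (1295 - 1677215)*(-1758608468801/120570960510 + 4211125) = -1675920*507737627469204949/120570960510 = -28364254820939665270936/4019032017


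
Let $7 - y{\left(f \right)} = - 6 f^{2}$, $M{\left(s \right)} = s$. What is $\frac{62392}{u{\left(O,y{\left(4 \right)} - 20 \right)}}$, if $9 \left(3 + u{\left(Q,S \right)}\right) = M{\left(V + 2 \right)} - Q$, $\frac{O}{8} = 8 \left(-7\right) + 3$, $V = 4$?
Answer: $\frac{561528}{403} \approx 1393.4$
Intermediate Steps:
$y{\left(f \right)} = 7 + 6 f^{2}$ ($y{\left(f \right)} = 7 - - 6 f^{2} = 7 + 6 f^{2}$)
$O = -424$ ($O = 8 \left(8 \left(-7\right) + 3\right) = 8 \left(-56 + 3\right) = 8 \left(-53\right) = -424$)
$u{\left(Q,S \right)} = - \frac{7}{3} - \frac{Q}{9}$ ($u{\left(Q,S \right)} = -3 + \frac{\left(4 + 2\right) - Q}{9} = -3 + \frac{6 - Q}{9} = -3 - \left(- \frac{2}{3} + \frac{Q}{9}\right) = - \frac{7}{3} - \frac{Q}{9}$)
$\frac{62392}{u{\left(O,y{\left(4 \right)} - 20 \right)}} = \frac{62392}{- \frac{7}{3} - - \frac{424}{9}} = \frac{62392}{- \frac{7}{3} + \frac{424}{9}} = \frac{62392}{\frac{403}{9}} = 62392 \cdot \frac{9}{403} = \frac{561528}{403}$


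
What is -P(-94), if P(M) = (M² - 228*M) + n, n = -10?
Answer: -30258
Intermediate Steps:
P(M) = -10 + M² - 228*M (P(M) = (M² - 228*M) - 10 = -10 + M² - 228*M)
-P(-94) = -(-10 + (-94)² - 228*(-94)) = -(-10 + 8836 + 21432) = -1*30258 = -30258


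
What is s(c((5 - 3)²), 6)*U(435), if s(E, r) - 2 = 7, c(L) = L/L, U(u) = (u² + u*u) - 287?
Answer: 3403467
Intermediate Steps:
U(u) = -287 + 2*u² (U(u) = (u² + u²) - 287 = 2*u² - 287 = -287 + 2*u²)
c(L) = 1
s(E, r) = 9 (s(E, r) = 2 + 7 = 9)
s(c((5 - 3)²), 6)*U(435) = 9*(-287 + 2*435²) = 9*(-287 + 2*189225) = 9*(-287 + 378450) = 9*378163 = 3403467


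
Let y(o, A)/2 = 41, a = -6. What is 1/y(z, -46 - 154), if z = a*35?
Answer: 1/82 ≈ 0.012195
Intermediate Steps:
z = -210 (z = -6*35 = -210)
y(o, A) = 82 (y(o, A) = 2*41 = 82)
1/y(z, -46 - 154) = 1/82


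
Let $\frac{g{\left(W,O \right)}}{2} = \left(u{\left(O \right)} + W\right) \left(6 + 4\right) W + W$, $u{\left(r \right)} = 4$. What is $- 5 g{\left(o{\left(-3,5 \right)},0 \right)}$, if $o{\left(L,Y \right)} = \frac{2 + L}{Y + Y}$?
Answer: $40$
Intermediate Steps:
$o{\left(L,Y \right)} = \frac{2 + L}{2 Y}$
$g{\left(W,O \right)} = 2 W + 2 W \left(40 + 10 W\right)$ ($g{\left(W,O \right)} = 2 \left(\left(4 + W\right) \left(6 + 4\right) W + W\right) = 2 \left(\left(4 + W\right) 10 W + W\right) = 2 \left(\left(40 + 10 W\right) W + W\right) = 2 \left(W \left(40 + 10 W\right) + W\right) = 2 \left(W + W \left(40 + 10 W\right)\right) = 2 W + 2 W \left(40 + 10 W\right)$)
$- 5 g{\left(o{\left(-3,5 \right)},0 \right)} = - 5 \cdot 2 \frac{2 - 3}{2 \cdot 5} \left(41 + 10 \frac{2 - 3}{2 \cdot 5}\right) = - 5 \cdot 2 \cdot \frac{1}{2} \cdot \frac{1}{5} \left(-1\right) \left(41 + 10 \cdot \frac{1}{2} \cdot \frac{1}{5} \left(-1\right)\right) = - 5 \cdot 2 \left(- \frac{1}{10}\right) \left(41 + 10 \left(- \frac{1}{10}\right)\right) = - 5 \cdot 2 \left(- \frac{1}{10}\right) \left(41 - 1\right) = - 5 \cdot 2 \left(- \frac{1}{10}\right) 40 = \left(-5\right) \left(-8\right) = 40$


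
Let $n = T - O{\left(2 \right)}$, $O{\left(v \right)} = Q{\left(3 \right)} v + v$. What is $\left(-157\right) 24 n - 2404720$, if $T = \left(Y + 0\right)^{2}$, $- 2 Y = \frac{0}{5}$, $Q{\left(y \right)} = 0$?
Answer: $-2397184$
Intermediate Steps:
$Y = 0$ ($Y = - \frac{0 \cdot \frac{1}{5}}{2} = \left(- \frac{1}{2}\right) 0 = 0$)
$T = 0$ ($T = \left(0 + 0\right)^{2} = 0^{2} = 0$)
$O{\left(v \right)} = v$ ($O{\left(v \right)} = 0 v + v = 0 + v = v$)
$n = -2$ ($n = 0 - 2 = -2$)
$\left(-157\right) 24 n - 2404720 = \left(-157\right) 24 \left(-2\right) - 2404720 = \left(-3768\right) \left(-2\right) - 2404720 = 7536 - 2404720 = -2397184$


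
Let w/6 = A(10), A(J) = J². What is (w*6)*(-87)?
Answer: -313200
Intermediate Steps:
w = 600 (w = 6*10² = 6*100 = 600)
(w*6)*(-87) = (600*6)*(-87) = 3600*(-87) = -313200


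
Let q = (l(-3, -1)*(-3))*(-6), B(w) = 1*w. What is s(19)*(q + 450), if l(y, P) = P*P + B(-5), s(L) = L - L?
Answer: 0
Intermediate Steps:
B(w) = w
s(L) = 0
l(y, P) = -5 + P² (l(y, P) = P*P - 5 = P² - 5 = -5 + P²)
q = -72 (q = ((-5 + (-1)²)*(-3))*(-6) = ((-5 + 1)*(-3))*(-6) = -4*(-3)*(-6) = 12*(-6) = -72)
s(19)*(q + 450) = 0*(-72 + 450) = 0*378 = 0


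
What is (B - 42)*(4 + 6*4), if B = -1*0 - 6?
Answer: -1344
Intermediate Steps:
B = -6 (B = 0 - 6 = -6)
(B - 42)*(4 + 6*4) = (-6 - 42)*(4 + 6*4) = -48*(4 + 24) = -48*28 = -1344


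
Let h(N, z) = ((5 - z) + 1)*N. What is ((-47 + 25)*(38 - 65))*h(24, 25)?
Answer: -270864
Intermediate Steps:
h(N, z) = N*(6 - z) (h(N, z) = (6 - z)*N = N*(6 - z))
((-47 + 25)*(38 - 65))*h(24, 25) = ((-47 + 25)*(38 - 65))*(24*(6 - 1*25)) = (-22*(-27))*(24*(6 - 25)) = 594*(24*(-19)) = 594*(-456) = -270864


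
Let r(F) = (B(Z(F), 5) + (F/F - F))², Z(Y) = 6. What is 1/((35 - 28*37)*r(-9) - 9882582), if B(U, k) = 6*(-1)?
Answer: -1/9898598 ≈ -1.0102e-7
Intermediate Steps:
B(U, k) = -6
r(F) = (-5 - F)² (r(F) = (-6 + (F/F - F))² = (-6 + (1 - F))² = (-5 - F)²)
1/((35 - 28*37)*r(-9) - 9882582) = 1/((35 - 28*37)*(5 - 9)² - 9882582) = 1/((35 - 1036)*(-4)² - 9882582) = 1/(-1001*16 - 9882582) = 1/(-16016 - 9882582) = 1/(-9898598) = -1/9898598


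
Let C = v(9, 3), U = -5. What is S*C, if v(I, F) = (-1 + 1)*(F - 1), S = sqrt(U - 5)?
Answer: 0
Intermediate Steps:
S = I*sqrt(10) (S = sqrt(-5 - 5) = sqrt(-10) = I*sqrt(10) ≈ 3.1623*I)
v(I, F) = 0 (v(I, F) = 0*(-1 + F) = 0)
C = 0
S*C = (I*sqrt(10))*0 = 0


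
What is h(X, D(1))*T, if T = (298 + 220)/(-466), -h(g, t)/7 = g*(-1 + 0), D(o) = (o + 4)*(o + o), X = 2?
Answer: -3626/233 ≈ -15.562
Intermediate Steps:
D(o) = 2*o*(4 + o) (D(o) = (4 + o)*(2*o) = 2*o*(4 + o))
h(g, t) = 7*g (h(g, t) = -7*g*(-1 + 0) = -7*g*(-1) = -(-7)*g = 7*g)
T = -259/233 (T = 518*(-1/466) = -259/233 ≈ -1.1116)
h(X, D(1))*T = (7*2)*(-259/233) = 14*(-259/233) = -3626/233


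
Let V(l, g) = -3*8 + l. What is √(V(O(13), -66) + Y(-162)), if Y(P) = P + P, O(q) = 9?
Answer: I*√339 ≈ 18.412*I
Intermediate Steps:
V(l, g) = -24 + l
Y(P) = 2*P
√(V(O(13), -66) + Y(-162)) = √((-24 + 9) + 2*(-162)) = √(-15 - 324) = √(-339) = I*√339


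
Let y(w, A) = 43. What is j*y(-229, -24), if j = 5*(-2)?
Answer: -430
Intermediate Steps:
j = -10
j*y(-229, -24) = -10*43 = -430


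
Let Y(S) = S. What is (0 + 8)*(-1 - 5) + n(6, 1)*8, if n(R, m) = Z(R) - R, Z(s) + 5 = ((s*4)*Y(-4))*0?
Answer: -136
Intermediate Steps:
Z(s) = -5 (Z(s) = -5 + ((s*4)*(-4))*0 = -5 + ((4*s)*(-4))*0 = -5 - 16*s*0 = -5 + 0 = -5)
n(R, m) = -5 - R
(0 + 8)*(-1 - 5) + n(6, 1)*8 = (0 + 8)*(-1 - 5) + (-5 - 1*6)*8 = 8*(-6) + (-5 - 6)*8 = -48 - 11*8 = -48 - 88 = -136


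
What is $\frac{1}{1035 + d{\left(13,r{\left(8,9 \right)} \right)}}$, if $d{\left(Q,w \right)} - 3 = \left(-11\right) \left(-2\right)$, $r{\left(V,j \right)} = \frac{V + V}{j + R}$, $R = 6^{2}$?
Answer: $\frac{1}{1060} \approx 0.0009434$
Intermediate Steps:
$R = 36$
$r{\left(V,j \right)} = \frac{2 V}{36 + j}$ ($r{\left(V,j \right)} = \frac{V + V}{j + 36} = \frac{2 V}{36 + j}$)
$d{\left(Q,w \right)} = 25$ ($d{\left(Q,w \right)} = 3 - -22 = 3 + 22 = 25$)
$\frac{1}{1035 + d{\left(13,r{\left(8,9 \right)} \right)}} = \frac{1}{1035 + 25} = \frac{1}{1060}$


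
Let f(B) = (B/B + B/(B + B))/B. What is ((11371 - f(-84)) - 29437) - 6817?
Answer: -1393447/56 ≈ -24883.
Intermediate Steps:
f(B) = 3/(2*B) (f(B) = (1 + B/((2*B)))/B = (1 + B*(1/(2*B)))/B = (1 + ½)/B = 3/(2*B))
((11371 - f(-84)) - 29437) - 6817 = ((11371 - 3/(2*(-84))) - 29437) - 6817 = ((11371 - 3*(-1)/(2*84)) - 29437) - 6817 = ((11371 - 1*(-1/56)) - 29437) - 6817 = ((11371 + 1/56) - 29437) - 6817 = (636777/56 - 29437) - 6817 = -1011695/56 - 6817 = -1393447/56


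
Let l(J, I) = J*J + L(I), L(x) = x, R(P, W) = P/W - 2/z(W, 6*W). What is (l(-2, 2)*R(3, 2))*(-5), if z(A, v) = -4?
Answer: -60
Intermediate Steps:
R(P, W) = 1/2 + P/W (R(P, W) = P/W - 2/(-4) = P/W - 2*(-1/4) = P/W + 1/2 = 1/2 + P/W)
l(J, I) = I + J**2 (l(J, I) = J*J + I = J**2 + I = I + J**2)
(l(-2, 2)*R(3, 2))*(-5) = ((2 + (-2)**2)*((3 + (1/2)*2)/2))*(-5) = ((2 + 4)*((3 + 1)/2))*(-5) = (6*((1/2)*4))*(-5) = (6*2)*(-5) = 12*(-5) = -60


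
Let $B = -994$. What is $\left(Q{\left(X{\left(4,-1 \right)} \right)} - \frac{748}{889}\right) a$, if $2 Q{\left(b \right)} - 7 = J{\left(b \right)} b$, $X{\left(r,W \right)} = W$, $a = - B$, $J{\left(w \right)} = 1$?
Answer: $\frac{272498}{127} \approx 2145.7$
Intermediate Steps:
$a = 994$ ($a = \left(-1\right) \left(-994\right) = 994$)
$Q{\left(b \right)} = \frac{7}{2} + \frac{b}{2}$ ($Q{\left(b \right)} = \frac{7}{2} + \frac{1 b}{2} = \frac{7}{2} + \frac{b}{2}$)
$\left(Q{\left(X{\left(4,-1 \right)} \right)} - \frac{748}{889}\right) a = \left(\left(\frac{7}{2} + \frac{1}{2} \left(-1\right)\right) - \frac{748}{889}\right) 994 = \left(\left(\frac{7}{2} - \frac{1}{2}\right) - \frac{748}{889}\right) 994 = \left(3 - \frac{748}{889}\right) 994 = \frac{1919}{889} \cdot 994 = \frac{272498}{127}$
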